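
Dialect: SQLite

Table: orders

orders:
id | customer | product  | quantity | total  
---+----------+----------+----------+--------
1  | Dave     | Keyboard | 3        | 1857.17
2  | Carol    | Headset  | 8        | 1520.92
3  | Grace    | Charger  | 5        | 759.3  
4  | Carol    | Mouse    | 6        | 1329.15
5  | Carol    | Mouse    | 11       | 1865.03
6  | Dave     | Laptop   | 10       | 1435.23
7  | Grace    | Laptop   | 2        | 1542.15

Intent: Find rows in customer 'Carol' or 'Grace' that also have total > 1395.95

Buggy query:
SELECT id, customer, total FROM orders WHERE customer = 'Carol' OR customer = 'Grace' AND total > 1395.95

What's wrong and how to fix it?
Bug: AND binds tighter than OR, so this parses as customer = 'Carol' OR (customer = 'Grace' AND total > 1395.95)

Fix: Group the OR with parentheses (or use IN), then AND the threshold

Corrected query:
SELECT id, customer, total FROM orders WHERE (customer = 'Carol' OR customer = 'Grace') AND total > 1395.95

Result:
id | customer | total  
---+----------+--------
2  | Carol    | 1520.92
5  | Carol    | 1865.03
7  | Grace    | 1542.15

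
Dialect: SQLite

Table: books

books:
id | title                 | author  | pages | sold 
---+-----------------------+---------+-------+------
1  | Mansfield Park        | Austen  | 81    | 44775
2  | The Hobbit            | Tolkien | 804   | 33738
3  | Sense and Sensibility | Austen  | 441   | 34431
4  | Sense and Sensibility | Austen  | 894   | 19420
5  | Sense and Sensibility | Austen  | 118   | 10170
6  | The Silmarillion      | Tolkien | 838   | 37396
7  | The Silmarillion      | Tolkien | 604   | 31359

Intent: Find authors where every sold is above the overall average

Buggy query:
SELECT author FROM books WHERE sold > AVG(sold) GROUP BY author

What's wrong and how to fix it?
Bug: AVG() is an aggregate; it can't sit directly in WHERE

Fix: Use a subquery for AVG and a HAVING MIN(...) filter so the condition holds for every row in the group

Corrected query:
SELECT author FROM books GROUP BY author HAVING MIN(sold) > (SELECT AVG(sold) FROM books)

Result:
author 
-------
Tolkien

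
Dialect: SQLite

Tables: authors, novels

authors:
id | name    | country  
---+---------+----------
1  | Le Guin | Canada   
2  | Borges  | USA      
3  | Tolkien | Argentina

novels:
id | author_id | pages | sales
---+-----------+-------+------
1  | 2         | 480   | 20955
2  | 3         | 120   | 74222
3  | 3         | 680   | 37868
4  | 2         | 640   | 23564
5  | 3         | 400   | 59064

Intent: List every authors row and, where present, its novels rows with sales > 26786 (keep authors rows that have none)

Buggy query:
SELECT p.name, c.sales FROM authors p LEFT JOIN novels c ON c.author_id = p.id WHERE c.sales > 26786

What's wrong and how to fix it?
Bug: A WHERE condition on the right-hand table after LEFT JOIN drops unmatched parents

Fix: Put 'c.sales > 26786' in the JOIN's ON clause instead of WHERE

Corrected query:
SELECT p.name, c.sales FROM authors p LEFT JOIN novels c ON c.author_id = p.id AND c.sales > 26786

Result:
name    | sales
--------+------
Le Guin | NULL 
Borges  | NULL 
Tolkien | 37868
Tolkien | 59064
Tolkien | 74222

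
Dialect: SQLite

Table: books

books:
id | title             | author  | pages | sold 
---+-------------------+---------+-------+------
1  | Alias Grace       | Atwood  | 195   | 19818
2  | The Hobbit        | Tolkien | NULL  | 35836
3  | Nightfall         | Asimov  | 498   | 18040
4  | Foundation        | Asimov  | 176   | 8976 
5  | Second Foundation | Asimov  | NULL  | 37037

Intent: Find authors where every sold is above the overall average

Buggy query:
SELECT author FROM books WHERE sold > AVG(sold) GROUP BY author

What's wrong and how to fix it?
Bug: WHERE evaluates per row before aggregation, so AVG() is unavailable

Fix: Use a subquery for AVG and a HAVING MIN(...) filter so the condition holds for every row in the group

Corrected query:
SELECT author FROM books GROUP BY author HAVING MIN(sold) > (SELECT AVG(sold) FROM books)

Result:
author 
-------
Tolkien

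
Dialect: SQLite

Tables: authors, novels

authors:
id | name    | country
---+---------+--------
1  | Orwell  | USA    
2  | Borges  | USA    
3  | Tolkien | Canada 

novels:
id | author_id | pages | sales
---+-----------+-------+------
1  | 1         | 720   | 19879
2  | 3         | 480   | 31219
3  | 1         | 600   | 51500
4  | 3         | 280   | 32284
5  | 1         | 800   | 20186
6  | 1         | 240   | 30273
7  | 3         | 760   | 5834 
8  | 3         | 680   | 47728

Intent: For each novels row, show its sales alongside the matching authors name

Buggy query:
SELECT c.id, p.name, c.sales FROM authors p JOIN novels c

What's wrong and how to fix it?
Bug: Missing join condition: each novels row is matched to all authors rows instead of just its own

Fix: Specify the join condition linking the foreign key to the parent id

Corrected query:
SELECT c.id, p.name, c.sales FROM authors p JOIN novels c ON c.author_id = p.id

Result:
id | name    | sales
---+---------+------
1  | Orwell  | 19879
2  | Tolkien | 31219
3  | Orwell  | 51500
4  | Tolkien | 32284
5  | Orwell  | 20186
6  | Orwell  | 30273
7  | Tolkien | 5834 
8  | Tolkien | 47728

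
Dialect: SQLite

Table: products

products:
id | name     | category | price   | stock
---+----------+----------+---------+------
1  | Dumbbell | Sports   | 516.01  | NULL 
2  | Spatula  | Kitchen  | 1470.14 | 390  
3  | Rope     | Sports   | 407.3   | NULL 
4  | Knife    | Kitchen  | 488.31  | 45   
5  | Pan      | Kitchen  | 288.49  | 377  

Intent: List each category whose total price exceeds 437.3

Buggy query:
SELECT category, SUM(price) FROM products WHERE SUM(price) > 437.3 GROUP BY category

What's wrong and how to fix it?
Bug: SUM(price) is an aggregate, but WHERE filters rows before aggregation

Fix: Move the aggregate condition to a HAVING clause

Corrected query:
SELECT category, SUM(price) FROM products GROUP BY category HAVING SUM(price) > 437.3

Result:
category | SUM(price)
---------+-----------
Kitchen  | 2246.94   
Sports   | 923.31    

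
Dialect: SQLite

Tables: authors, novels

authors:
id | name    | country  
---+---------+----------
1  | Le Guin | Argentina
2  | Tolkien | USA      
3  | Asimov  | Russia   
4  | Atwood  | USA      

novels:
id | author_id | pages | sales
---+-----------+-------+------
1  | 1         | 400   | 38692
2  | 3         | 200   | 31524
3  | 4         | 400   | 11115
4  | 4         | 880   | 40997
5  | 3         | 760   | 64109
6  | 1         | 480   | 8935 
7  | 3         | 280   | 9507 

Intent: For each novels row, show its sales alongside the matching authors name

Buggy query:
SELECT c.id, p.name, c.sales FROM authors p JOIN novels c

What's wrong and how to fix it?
Bug: Missing join condition: each novels row is matched to all authors rows instead of just its own

Fix: Add ON c.author_id = p.id to the JOIN

Corrected query:
SELECT c.id, p.name, c.sales FROM authors p JOIN novels c ON c.author_id = p.id

Result:
id | name    | sales
---+---------+------
1  | Le Guin | 38692
2  | Asimov  | 31524
3  | Atwood  | 11115
4  | Atwood  | 40997
5  | Asimov  | 64109
6  | Le Guin | 8935 
7  | Asimov  | 9507 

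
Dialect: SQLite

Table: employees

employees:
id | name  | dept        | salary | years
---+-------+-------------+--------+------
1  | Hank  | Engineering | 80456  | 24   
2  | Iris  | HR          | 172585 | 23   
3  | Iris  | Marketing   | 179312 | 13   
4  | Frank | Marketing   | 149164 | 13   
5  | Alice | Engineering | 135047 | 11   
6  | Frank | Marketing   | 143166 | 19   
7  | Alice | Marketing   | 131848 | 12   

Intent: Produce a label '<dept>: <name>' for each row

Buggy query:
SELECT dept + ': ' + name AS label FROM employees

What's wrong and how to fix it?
Bug: '+' is numeric addition; on text columns SQLite converts them to 0 instead of concatenating

Fix: Use the || operator for string concatenation

Corrected query:
SELECT dept || ': ' || name AS label FROM employees

Result:
label             
------------------
Engineering: Hank 
HR: Iris          
Marketing: Iris   
Marketing: Frank  
Engineering: Alice
Marketing: Frank  
Marketing: Alice  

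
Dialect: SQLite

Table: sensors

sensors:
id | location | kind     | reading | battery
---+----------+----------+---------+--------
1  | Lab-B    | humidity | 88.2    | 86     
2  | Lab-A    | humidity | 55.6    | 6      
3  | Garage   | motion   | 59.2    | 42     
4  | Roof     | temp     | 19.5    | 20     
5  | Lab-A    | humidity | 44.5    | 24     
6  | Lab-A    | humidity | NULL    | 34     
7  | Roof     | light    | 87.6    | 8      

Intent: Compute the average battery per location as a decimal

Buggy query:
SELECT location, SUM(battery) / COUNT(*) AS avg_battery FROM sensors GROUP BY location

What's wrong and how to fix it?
Bug: Both operands are integers, so '/' performs integer division and truncates

Fix: Multiply by 1.0 (or CAST to REAL) to force floating-point division

Corrected query:
SELECT location, SUM(battery) * 1.0 / COUNT(*) AS avg_battery FROM sensors GROUP BY location

Result:
location | avg_battery
---------+------------
Garage   | 42         
Lab-A    | 21.333333  
Lab-B    | 86         
Roof     | 14         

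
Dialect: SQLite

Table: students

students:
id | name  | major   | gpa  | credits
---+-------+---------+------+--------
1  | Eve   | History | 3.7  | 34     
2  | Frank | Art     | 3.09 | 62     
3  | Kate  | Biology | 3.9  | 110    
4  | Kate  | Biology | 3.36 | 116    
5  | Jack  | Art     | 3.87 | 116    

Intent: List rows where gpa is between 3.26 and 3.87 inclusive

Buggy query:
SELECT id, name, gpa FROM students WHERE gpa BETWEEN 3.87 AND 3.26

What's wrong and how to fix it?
Bug: The bounds are reversed; BETWEEN a AND b requires a <= b to match anything

Fix: Swap the bounds so the smaller value comes first

Corrected query:
SELECT id, name, gpa FROM students WHERE gpa BETWEEN 3.26 AND 3.87

Result:
id | name | gpa 
---+------+-----
1  | Eve  | 3.7 
4  | Kate | 3.36
5  | Jack | 3.87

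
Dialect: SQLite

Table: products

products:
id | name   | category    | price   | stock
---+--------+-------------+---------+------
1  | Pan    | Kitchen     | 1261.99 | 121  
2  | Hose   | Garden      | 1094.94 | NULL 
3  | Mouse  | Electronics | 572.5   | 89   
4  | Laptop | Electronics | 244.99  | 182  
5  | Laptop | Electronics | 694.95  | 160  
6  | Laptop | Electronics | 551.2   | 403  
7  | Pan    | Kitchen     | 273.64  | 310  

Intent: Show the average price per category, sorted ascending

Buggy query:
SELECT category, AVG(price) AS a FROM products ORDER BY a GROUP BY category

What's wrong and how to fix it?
Bug: ORDER BY appears before GROUP BY; SQL clause order requires GROUP BY first

Fix: Reorder: SELECT … FROM … GROUP BY … ORDER BY …

Corrected query:
SELECT category, AVG(price) AS a FROM products GROUP BY category ORDER BY a

Result:
category    | a      
------------+--------
Electronics | 515.91 
Kitchen     | 767.815
Garden      | 1094.94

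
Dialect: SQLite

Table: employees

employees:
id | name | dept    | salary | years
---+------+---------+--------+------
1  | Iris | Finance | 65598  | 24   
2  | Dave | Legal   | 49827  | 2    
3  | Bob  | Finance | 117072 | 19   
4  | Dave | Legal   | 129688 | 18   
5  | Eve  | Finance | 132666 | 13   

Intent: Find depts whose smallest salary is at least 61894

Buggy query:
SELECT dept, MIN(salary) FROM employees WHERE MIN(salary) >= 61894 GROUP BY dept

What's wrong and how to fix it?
Bug: MIN() in WHERE is a misuse of aggregate

Fix: Use HAVING for the per-group MIN condition

Corrected query:
SELECT dept, MIN(salary) FROM employees GROUP BY dept HAVING MIN(salary) >= 61894

Result:
dept    | MIN(salary)
--------+------------
Finance | 65598      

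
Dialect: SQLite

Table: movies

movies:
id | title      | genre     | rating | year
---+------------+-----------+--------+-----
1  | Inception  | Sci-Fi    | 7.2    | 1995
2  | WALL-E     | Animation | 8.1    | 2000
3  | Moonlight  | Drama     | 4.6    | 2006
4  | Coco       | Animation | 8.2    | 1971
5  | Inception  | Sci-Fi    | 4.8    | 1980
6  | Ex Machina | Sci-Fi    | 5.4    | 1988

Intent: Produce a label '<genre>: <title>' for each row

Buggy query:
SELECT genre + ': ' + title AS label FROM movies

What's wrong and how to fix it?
Bug: '+' is numeric addition; on text columns SQLite converts them to 0 instead of concatenating

Fix: Use the || operator for string concatenation

Corrected query:
SELECT genre || ': ' || title AS label FROM movies

Result:
label             
------------------
Sci-Fi: Inception 
Animation: WALL-E 
Drama: Moonlight  
Animation: Coco   
Sci-Fi: Inception 
Sci-Fi: Ex Machina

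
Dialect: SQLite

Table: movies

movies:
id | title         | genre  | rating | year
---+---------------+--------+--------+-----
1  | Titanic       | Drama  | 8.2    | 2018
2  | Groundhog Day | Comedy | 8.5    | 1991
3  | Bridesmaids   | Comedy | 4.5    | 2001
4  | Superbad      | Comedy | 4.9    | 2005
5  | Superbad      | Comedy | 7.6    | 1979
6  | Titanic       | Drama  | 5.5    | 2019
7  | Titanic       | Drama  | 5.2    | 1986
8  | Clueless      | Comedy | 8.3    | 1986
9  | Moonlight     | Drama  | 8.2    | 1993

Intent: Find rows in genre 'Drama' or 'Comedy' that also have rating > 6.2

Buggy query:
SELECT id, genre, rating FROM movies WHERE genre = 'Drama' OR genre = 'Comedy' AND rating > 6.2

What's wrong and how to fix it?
Bug: Without parentheses, AND is evaluated before OR, so the rating filter only applies to the 'Comedy' branch

Fix: Group the OR with parentheses (or use IN), then AND the threshold

Corrected query:
SELECT id, genre, rating FROM movies WHERE (genre = 'Drama' OR genre = 'Comedy') AND rating > 6.2

Result:
id | genre  | rating
---+--------+-------
1  | Drama  | 8.2   
2  | Comedy | 8.5   
5  | Comedy | 7.6   
8  | Comedy | 8.3   
9  | Drama  | 8.2   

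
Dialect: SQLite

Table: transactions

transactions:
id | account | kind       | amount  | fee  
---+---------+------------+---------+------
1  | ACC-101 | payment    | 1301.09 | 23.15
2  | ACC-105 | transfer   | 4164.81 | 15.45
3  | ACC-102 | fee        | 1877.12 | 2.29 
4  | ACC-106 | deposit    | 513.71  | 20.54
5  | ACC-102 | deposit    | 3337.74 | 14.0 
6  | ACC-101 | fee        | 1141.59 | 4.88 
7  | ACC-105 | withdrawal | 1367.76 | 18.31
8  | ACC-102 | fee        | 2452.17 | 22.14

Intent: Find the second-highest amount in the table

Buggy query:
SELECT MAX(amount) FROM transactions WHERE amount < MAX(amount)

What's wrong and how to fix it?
Bug: MAX(amount) on the right of the comparison is an aggregate-in-WHERE error

Fix: Compute the overall MAX in a subquery, then take MAX of rows below it

Corrected query:
SELECT MAX(amount) FROM transactions WHERE amount < (SELECT MAX(amount) FROM transactions)

Result:
MAX(amount)
-----------
3337.74    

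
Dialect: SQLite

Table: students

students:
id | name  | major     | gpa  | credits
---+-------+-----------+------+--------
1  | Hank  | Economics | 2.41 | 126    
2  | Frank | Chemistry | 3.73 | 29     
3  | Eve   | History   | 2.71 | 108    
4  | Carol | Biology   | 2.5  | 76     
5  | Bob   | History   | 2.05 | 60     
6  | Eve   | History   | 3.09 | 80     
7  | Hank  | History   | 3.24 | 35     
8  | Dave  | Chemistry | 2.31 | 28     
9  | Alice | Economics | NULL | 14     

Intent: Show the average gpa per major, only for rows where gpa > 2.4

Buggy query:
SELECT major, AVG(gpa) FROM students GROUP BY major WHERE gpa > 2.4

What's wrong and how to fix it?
Bug: Row-level WHERE must come before GROUP BY in the clause order

Fix: Place WHERE between FROM and GROUP BY

Corrected query:
SELECT major, AVG(gpa) FROM students WHERE gpa > 2.4 GROUP BY major

Result:
major     | AVG(gpa)
----------+---------
Biology   | 2.5     
Chemistry | 3.73    
Economics | 2.41    
History   | 3.013333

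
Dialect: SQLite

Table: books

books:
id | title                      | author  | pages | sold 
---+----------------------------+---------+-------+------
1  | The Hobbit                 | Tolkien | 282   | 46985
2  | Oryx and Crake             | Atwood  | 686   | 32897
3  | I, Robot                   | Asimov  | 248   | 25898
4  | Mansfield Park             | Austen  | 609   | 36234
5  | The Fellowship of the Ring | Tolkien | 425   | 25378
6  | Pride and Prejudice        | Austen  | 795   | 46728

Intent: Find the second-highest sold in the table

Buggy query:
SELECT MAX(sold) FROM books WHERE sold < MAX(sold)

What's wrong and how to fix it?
Bug: The inner MAX is an aggregate inside WHERE, which is not allowed

Fix: Compute the overall MAX in a subquery, then take MAX of rows below it

Corrected query:
SELECT MAX(sold) FROM books WHERE sold < (SELECT MAX(sold) FROM books)

Result:
MAX(sold)
---------
46728    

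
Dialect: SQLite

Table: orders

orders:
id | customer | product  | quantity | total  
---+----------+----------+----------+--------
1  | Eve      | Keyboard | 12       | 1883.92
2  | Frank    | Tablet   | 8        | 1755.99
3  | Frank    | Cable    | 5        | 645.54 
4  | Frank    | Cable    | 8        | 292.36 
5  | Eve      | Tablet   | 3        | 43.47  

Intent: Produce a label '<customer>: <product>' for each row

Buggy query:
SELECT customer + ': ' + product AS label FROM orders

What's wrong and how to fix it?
Bug: '+' is numeric addition; on text columns SQLite converts them to 0 instead of concatenating

Fix: Replace + with || to concatenate text

Corrected query:
SELECT customer || ': ' || product AS label FROM orders

Result:
label        
-------------
Eve: Keyboard
Frank: Tablet
Frank: Cable 
Frank: Cable 
Eve: Tablet  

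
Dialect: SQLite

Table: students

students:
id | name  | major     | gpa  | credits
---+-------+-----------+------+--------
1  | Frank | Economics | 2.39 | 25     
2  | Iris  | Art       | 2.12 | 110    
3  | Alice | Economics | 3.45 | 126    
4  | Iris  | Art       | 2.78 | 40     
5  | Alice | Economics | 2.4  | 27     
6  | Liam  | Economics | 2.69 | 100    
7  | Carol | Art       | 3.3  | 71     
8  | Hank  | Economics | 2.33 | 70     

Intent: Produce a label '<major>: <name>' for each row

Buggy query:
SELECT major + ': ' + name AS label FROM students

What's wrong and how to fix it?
Bug: '+' is numeric addition; on text columns SQLite converts them to 0 instead of concatenating

Fix: Use the || operator for string concatenation

Corrected query:
SELECT major || ': ' || name AS label FROM students

Result:
label           
----------------
Economics: Frank
Art: Iris       
Economics: Alice
Art: Iris       
Economics: Alice
Economics: Liam 
Art: Carol      
Economics: Hank 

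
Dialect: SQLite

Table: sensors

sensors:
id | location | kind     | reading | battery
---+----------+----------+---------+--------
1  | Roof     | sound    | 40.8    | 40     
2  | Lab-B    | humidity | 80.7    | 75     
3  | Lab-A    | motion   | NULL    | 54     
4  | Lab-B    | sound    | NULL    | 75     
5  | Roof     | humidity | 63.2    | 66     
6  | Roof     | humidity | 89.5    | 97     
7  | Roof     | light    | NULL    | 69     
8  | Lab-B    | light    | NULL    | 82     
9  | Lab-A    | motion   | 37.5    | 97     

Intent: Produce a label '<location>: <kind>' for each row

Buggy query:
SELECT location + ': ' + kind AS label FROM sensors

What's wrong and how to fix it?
Bug: '+' is numeric addition; on text columns SQLite converts them to 0 instead of concatenating

Fix: Replace + with || to concatenate text

Corrected query:
SELECT location || ': ' || kind AS label FROM sensors

Result:
label          
---------------
Roof: sound    
Lab-B: humidity
Lab-A: motion  
Lab-B: sound   
Roof: humidity 
Roof: humidity 
Roof: light    
Lab-B: light   
Lab-A: motion  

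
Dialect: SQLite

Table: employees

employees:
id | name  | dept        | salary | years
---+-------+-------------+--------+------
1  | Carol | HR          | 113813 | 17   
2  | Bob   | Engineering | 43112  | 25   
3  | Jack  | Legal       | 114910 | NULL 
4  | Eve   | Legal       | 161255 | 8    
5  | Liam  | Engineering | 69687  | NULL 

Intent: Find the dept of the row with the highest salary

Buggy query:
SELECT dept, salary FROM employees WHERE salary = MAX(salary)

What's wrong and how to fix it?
Bug: WHERE is evaluated per row; an aggregate over the whole table isn't defined there

Fix: Use a subquery: WHERE salary = (SELECT MAX(salary) FROM employees)

Corrected query:
SELECT dept, salary FROM employees WHERE salary = (SELECT MAX(salary) FROM employees)

Result:
dept  | salary
------+-------
Legal | 161255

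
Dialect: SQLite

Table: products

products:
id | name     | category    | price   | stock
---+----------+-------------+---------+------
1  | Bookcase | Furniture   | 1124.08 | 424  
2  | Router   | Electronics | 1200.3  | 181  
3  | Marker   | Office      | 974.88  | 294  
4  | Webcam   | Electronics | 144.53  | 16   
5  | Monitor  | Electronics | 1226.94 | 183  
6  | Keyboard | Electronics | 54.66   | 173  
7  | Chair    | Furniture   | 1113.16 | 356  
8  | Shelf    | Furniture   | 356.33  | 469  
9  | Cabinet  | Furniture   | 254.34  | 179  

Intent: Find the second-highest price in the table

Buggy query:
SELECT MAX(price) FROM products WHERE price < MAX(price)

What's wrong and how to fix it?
Bug: The inner MAX is an aggregate inside WHERE, which is not allowed

Fix: Put the inner MAX in a scalar subquery

Corrected query:
SELECT MAX(price) FROM products WHERE price < (SELECT MAX(price) FROM products)

Result:
MAX(price)
----------
1200.3    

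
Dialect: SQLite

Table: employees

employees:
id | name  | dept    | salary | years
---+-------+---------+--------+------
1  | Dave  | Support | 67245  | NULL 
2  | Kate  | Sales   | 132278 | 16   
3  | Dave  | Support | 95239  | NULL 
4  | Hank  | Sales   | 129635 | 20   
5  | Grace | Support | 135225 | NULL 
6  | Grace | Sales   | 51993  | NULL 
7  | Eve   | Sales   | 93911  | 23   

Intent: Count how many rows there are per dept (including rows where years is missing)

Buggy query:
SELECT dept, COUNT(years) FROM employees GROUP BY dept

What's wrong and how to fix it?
Bug: COUNT(years) skips NULLs, so groups with missing years are undercounted

Fix: Use COUNT(*) to count all rows regardless of NULL

Corrected query:
SELECT dept, COUNT(*) FROM employees GROUP BY dept

Result:
dept    | COUNT(*)
--------+---------
Sales   | 4       
Support | 3       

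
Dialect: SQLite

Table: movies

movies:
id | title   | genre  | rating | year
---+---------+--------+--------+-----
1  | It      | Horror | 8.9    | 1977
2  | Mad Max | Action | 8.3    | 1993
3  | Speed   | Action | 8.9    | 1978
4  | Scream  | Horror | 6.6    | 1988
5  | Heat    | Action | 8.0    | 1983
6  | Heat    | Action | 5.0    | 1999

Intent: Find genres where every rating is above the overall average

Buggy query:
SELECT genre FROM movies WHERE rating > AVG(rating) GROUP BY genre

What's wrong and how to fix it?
Bug: AVG() is an aggregate; it can't sit directly in WHERE

Fix: Compute the overall average in a scalar subquery and compare each group's MIN against it in HAVING

Corrected query:
SELECT genre FROM movies GROUP BY genre HAVING MIN(rating) > (SELECT AVG(rating) FROM movies)

Result:
(no rows)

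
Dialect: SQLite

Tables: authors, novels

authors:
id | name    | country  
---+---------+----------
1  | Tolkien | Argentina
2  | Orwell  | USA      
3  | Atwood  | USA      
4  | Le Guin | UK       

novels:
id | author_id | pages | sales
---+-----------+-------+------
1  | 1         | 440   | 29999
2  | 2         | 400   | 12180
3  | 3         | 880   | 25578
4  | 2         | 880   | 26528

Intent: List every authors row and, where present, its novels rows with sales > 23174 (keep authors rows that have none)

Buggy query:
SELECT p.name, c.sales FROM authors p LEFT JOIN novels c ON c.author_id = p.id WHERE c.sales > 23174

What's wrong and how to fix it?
Bug: Filtering c.sales in WHERE discards the NULL rows produced by LEFT JOIN, turning it into an inner join

Fix: Put 'c.sales > 23174' in the JOIN's ON clause instead of WHERE

Corrected query:
SELECT p.name, c.sales FROM authors p LEFT JOIN novels c ON c.author_id = p.id AND c.sales > 23174

Result:
name    | sales
--------+------
Tolkien | 29999
Orwell  | 26528
Atwood  | 25578
Le Guin | NULL 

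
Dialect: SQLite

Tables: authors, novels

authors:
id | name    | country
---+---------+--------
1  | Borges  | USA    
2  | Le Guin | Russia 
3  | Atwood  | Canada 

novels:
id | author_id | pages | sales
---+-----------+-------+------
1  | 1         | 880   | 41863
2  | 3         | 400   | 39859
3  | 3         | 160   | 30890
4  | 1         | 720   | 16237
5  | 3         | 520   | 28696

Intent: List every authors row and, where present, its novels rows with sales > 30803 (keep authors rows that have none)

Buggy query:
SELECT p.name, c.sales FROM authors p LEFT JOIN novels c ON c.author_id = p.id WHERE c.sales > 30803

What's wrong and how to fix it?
Bug: A WHERE condition on the right-hand table after LEFT JOIN drops unmatched parents

Fix: Move the right-table condition into the ON clause so unmatched parents are kept

Corrected query:
SELECT p.name, c.sales FROM authors p LEFT JOIN novels c ON c.author_id = p.id AND c.sales > 30803

Result:
name    | sales
--------+------
Borges  | 41863
Le Guin | NULL 
Atwood  | 30890
Atwood  | 39859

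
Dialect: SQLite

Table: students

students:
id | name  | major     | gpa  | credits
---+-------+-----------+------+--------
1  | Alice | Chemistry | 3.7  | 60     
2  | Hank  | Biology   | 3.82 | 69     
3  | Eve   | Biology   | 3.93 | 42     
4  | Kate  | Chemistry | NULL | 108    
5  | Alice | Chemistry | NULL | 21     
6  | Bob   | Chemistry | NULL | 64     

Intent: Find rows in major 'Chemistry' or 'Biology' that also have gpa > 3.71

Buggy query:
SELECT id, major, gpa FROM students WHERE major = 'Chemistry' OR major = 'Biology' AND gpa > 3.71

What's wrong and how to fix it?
Bug: Without parentheses, AND is evaluated before OR, so the gpa filter only applies to the 'Biology' branch

Fix: Add parentheses around the OR so the AND applies to both alternatives

Corrected query:
SELECT id, major, gpa FROM students WHERE (major = 'Chemistry' OR major = 'Biology') AND gpa > 3.71

Result:
id | major   | gpa 
---+---------+-----
2  | Biology | 3.82
3  | Biology | 3.93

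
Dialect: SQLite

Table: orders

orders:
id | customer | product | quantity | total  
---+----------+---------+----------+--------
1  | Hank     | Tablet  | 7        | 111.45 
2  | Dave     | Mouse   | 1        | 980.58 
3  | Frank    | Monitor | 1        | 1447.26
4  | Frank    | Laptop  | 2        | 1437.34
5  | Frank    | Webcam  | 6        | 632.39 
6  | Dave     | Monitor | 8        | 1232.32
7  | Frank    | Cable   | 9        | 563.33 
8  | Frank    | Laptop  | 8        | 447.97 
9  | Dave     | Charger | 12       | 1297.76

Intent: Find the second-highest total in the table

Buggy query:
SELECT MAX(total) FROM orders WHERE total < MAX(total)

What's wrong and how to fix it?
Bug: The inner MAX is an aggregate inside WHERE, which is not allowed

Fix: Put the inner MAX in a scalar subquery

Corrected query:
SELECT MAX(total) FROM orders WHERE total < (SELECT MAX(total) FROM orders)

Result:
MAX(total)
----------
1437.34   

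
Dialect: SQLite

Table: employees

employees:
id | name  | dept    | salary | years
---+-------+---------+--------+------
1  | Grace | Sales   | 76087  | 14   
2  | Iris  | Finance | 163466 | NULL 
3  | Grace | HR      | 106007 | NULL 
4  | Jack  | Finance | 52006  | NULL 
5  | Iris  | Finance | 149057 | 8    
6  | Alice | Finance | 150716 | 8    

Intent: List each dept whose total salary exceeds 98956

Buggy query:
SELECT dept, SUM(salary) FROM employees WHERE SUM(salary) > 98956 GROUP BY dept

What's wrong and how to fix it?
Bug: WHERE runs before GROUP BY, so aggregates aren't available there

Fix: Use HAVING (which filters groups after aggregation) instead of WHERE

Corrected query:
SELECT dept, SUM(salary) FROM employees GROUP BY dept HAVING SUM(salary) > 98956

Result:
dept    | SUM(salary)
--------+------------
Finance | 515245     
HR      | 106007     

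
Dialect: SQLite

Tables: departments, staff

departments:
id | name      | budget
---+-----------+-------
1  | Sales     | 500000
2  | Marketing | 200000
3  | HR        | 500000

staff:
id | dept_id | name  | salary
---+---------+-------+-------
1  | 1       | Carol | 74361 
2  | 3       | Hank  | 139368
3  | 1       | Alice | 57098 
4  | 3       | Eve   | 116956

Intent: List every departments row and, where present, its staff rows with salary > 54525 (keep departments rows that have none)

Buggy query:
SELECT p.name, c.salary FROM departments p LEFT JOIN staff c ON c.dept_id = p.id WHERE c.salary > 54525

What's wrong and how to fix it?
Bug: Filtering c.salary in WHERE discards the NULL rows produced by LEFT JOIN, turning it into an inner join

Fix: Put 'c.salary > 54525' in the JOIN's ON clause instead of WHERE

Corrected query:
SELECT p.name, c.salary FROM departments p LEFT JOIN staff c ON c.dept_id = p.id AND c.salary > 54525

Result:
name      | salary
----------+-------
Sales     | 57098 
Sales     | 74361 
Marketing | NULL  
HR        | 116956
HR        | 139368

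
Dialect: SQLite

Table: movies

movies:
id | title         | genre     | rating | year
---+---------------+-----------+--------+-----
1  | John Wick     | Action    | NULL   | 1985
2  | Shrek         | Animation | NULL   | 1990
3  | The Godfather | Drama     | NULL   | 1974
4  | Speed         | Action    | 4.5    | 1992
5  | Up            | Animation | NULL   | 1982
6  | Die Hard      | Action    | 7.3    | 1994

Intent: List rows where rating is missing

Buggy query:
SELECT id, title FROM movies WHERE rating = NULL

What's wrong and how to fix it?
Bug: '= NULL' is always unknown in SQL three-valued logic, so no rows match

Fix: Replace '= NULL' with 'IS NULL'

Corrected query:
SELECT id, title FROM movies WHERE rating IS NULL

Result:
id | title        
---+--------------
1  | John Wick    
2  | Shrek        
3  | The Godfather
5  | Up           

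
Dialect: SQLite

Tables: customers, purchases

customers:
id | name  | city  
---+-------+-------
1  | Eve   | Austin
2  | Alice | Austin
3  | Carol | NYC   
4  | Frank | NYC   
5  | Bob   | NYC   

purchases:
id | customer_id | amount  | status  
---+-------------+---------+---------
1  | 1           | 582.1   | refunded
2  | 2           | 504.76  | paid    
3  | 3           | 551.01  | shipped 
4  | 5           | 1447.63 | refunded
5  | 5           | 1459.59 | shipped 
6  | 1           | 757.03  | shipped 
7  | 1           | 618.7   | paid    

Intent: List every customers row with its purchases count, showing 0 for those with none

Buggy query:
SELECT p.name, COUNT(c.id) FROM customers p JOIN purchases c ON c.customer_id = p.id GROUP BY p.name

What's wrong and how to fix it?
Bug: An inner join excludes parents with zero children

Fix: Switch to LEFT JOIN to retain unmatched parent rows

Corrected query:
SELECT p.name, COUNT(c.id) FROM customers p LEFT JOIN purchases c ON c.customer_id = p.id GROUP BY p.name

Result:
name  | COUNT(c.id)
------+------------
Alice | 1          
Bob   | 2          
Carol | 1          
Eve   | 3          
Frank | 0          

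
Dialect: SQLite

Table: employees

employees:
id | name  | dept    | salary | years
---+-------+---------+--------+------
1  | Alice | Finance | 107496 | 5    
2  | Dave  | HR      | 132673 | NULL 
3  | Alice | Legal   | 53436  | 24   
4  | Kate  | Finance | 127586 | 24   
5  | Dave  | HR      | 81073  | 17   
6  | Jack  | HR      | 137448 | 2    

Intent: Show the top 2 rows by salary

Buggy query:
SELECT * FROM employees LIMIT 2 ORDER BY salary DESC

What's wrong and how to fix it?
Bug: ORDER BY cannot follow LIMIT; LIMIT is the final clause

Fix: Swap the clauses: ORDER BY first, then LIMIT

Corrected query:
SELECT * FROM employees ORDER BY salary DESC LIMIT 2

Result:
id | name | dept | salary | years
---+------+------+--------+------
6  | Jack | HR   | 137448 | 2    
2  | Dave | HR   | 132673 | NULL 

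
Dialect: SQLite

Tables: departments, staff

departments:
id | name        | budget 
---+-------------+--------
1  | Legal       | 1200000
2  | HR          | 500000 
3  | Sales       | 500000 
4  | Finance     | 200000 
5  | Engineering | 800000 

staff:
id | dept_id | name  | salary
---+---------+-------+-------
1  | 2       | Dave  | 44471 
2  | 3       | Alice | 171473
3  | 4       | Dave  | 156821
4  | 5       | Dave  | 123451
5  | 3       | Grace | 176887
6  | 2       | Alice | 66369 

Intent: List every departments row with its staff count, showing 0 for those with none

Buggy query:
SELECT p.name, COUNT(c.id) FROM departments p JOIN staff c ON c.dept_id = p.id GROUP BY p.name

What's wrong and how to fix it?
Bug: An inner join excludes parents with zero children

Fix: Switch to LEFT JOIN to retain unmatched parent rows

Corrected query:
SELECT p.name, COUNT(c.id) FROM departments p LEFT JOIN staff c ON c.dept_id = p.id GROUP BY p.name

Result:
name        | COUNT(c.id)
------------+------------
Engineering | 1          
Finance     | 1          
HR          | 2          
Legal       | 0          
Sales       | 2          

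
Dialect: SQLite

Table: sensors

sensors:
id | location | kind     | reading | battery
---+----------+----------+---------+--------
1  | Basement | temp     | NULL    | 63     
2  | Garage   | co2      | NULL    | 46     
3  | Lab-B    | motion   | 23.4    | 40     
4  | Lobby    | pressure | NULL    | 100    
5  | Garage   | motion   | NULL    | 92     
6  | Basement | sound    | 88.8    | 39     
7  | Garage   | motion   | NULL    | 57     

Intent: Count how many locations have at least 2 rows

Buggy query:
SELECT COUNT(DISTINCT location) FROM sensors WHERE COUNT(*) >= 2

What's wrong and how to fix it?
Bug: COUNT(*) cannot appear in WHERE; the per-group count doesn't exist yet

Fix: Use a subquery that GROUPs and filters with HAVING, then count its rows

Corrected query:
SELECT COUNT(*) FROM (SELECT location FROM sensors GROUP BY location HAVING COUNT(*) >= 2)

Result:
COUNT(*)
--------
2       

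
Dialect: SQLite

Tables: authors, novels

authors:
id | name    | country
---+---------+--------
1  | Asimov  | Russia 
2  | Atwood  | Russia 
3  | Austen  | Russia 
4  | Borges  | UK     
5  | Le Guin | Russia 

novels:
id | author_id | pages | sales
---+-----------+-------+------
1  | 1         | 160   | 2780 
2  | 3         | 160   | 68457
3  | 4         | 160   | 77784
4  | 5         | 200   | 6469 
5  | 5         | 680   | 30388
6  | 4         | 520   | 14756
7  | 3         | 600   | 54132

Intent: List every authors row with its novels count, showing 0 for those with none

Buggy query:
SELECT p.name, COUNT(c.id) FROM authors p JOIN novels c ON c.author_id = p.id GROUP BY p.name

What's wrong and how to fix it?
Bug: An inner join excludes parents with zero children

Fix: Use LEFT JOIN so parents without children still appear (COUNT(c.id) gives 0)

Corrected query:
SELECT p.name, COUNT(c.id) FROM authors p LEFT JOIN novels c ON c.author_id = p.id GROUP BY p.name

Result:
name    | COUNT(c.id)
--------+------------
Asimov  | 1          
Atwood  | 0          
Austen  | 2          
Borges  | 2          
Le Guin | 2          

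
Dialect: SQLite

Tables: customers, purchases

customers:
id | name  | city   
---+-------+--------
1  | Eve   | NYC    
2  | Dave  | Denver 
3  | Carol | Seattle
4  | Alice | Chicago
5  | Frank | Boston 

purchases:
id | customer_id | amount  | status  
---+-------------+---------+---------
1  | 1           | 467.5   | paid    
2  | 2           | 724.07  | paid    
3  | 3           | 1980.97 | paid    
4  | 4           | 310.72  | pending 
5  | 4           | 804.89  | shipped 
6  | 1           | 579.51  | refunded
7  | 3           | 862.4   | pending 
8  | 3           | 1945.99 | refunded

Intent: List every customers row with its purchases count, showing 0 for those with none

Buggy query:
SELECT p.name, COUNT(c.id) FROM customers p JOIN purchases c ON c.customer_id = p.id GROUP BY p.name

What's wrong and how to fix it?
Bug: An inner join excludes parents with zero children

Fix: Use LEFT JOIN so parents without children still appear (COUNT(c.id) gives 0)

Corrected query:
SELECT p.name, COUNT(c.id) FROM customers p LEFT JOIN purchases c ON c.customer_id = p.id GROUP BY p.name

Result:
name  | COUNT(c.id)
------+------------
Alice | 2          
Carol | 3          
Dave  | 1          
Eve   | 2          
Frank | 0          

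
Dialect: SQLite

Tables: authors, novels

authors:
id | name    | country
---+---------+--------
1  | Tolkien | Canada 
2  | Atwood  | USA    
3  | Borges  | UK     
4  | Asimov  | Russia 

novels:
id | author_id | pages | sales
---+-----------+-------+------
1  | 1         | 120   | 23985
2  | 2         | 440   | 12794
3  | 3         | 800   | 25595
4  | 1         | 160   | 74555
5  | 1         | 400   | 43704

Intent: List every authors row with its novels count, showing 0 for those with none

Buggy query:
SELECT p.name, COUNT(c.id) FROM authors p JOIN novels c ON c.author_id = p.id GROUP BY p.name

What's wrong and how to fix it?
Bug: INNER JOIN drops authors rows that have no matching novels rows

Fix: Switch to LEFT JOIN to retain unmatched parent rows

Corrected query:
SELECT p.name, COUNT(c.id) FROM authors p LEFT JOIN novels c ON c.author_id = p.id GROUP BY p.name

Result:
name    | COUNT(c.id)
--------+------------
Asimov  | 0          
Atwood  | 1          
Borges  | 1          
Tolkien | 3          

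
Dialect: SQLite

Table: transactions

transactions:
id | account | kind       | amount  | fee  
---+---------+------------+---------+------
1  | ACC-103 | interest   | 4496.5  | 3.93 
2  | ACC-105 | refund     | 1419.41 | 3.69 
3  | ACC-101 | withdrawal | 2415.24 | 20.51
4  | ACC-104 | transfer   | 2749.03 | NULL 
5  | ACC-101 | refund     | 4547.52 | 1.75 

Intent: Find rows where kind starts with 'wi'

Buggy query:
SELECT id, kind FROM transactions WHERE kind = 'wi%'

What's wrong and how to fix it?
Bug: '=' compares the literal string including the % character; pattern matching needs LIKE

Fix: Replace '=' with LIKE so 'wi%' is treated as a pattern

Corrected query:
SELECT id, kind FROM transactions WHERE kind LIKE 'wi%'

Result:
id | kind      
---+-----------
3  | withdrawal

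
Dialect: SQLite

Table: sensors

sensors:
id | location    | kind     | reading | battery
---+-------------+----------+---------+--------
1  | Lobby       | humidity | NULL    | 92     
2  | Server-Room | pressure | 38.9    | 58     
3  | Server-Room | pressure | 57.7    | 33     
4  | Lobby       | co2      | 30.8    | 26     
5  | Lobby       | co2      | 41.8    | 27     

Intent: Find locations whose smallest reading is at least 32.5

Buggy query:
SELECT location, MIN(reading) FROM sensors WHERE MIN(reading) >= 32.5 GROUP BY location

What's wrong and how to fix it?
Bug: MIN() in WHERE is a misuse of aggregate

Fix: Use HAVING for the per-group MIN condition

Corrected query:
SELECT location, MIN(reading) FROM sensors GROUP BY location HAVING MIN(reading) >= 32.5

Result:
location    | MIN(reading)
------------+-------------
Server-Room | 38.9        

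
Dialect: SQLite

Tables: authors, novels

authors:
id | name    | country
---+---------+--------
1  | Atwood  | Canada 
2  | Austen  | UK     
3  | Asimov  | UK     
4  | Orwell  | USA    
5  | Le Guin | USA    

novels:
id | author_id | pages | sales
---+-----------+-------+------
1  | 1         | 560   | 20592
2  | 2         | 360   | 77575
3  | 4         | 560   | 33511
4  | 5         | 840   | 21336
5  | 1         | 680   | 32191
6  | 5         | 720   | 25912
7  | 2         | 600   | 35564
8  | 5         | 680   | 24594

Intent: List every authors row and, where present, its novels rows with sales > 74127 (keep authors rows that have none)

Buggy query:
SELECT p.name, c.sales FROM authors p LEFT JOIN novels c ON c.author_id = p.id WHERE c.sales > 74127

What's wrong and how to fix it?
Bug: A WHERE condition on the right-hand table after LEFT JOIN drops unmatched parents

Fix: Move the right-table condition into the ON clause so unmatched parents are kept

Corrected query:
SELECT p.name, c.sales FROM authors p LEFT JOIN novels c ON c.author_id = p.id AND c.sales > 74127

Result:
name    | sales
--------+------
Atwood  | NULL 
Austen  | 77575
Asimov  | NULL 
Orwell  | NULL 
Le Guin | NULL 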